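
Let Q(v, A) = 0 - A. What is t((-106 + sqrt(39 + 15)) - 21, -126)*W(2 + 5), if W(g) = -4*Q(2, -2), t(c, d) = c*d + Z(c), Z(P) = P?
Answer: -127000 + 3000*sqrt(6) ≈ -1.1965e+5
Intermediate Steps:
Q(v, A) = -A
t(c, d) = c + c*d (t(c, d) = c*d + c = c + c*d)
W(g) = -8 (W(g) = -(-4)*(-2) = -4*2 = -8)
t((-106 + sqrt(39 + 15)) - 21, -126)*W(2 + 5) = (((-106 + sqrt(39 + 15)) - 21)*(1 - 126))*(-8) = (((-106 + sqrt(54)) - 21)*(-125))*(-8) = (((-106 + 3*sqrt(6)) - 21)*(-125))*(-8) = ((-127 + 3*sqrt(6))*(-125))*(-8) = (15875 - 375*sqrt(6))*(-8) = -127000 + 3000*sqrt(6)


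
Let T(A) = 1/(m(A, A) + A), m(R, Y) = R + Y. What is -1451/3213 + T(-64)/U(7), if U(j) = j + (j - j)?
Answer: -93017/205632 ≈ -0.45235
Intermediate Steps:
T(A) = 1/(3*A) (T(A) = 1/((A + A) + A) = 1/(2*A + A) = 1/(3*A))
U(j) = j (U(j) = j + 0 = j)
-1451/3213 + T(-64)/U(7) = -1451/3213 + ((1/3)/(-64))/7 = -1451*1/3213 + ((1/3)*(-1/64))*(1/7) = -1451/3213 - 1/192*1/7 = -1451/3213 - 1/1344 = -93017/205632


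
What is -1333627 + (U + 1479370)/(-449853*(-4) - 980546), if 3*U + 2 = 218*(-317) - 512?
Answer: -1638090526228/1228299 ≈ -1.3336e+6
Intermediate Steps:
U = -69620/3 (U = -⅔ + (218*(-317) - 512)/3 = -⅔ + (-69106 - 512)/3 = -⅔ + (⅓)*(-69618) = -⅔ - 23206 = -69620/3 ≈ -23207.)
-1333627 + (U + 1479370)/(-449853*(-4) - 980546) = -1333627 + (-69620/3 + 1479370)/(-449853*(-4) - 980546) = -1333627 + 4368490/(3*(1799412 - 980546)) = -1333627 + (4368490/3)/818866 = -1333627 + (4368490/3)*(1/818866) = -1333627 + 2184245/1228299 = -1638090526228/1228299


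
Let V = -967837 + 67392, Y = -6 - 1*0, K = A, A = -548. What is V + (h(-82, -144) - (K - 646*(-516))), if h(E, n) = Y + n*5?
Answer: -1233959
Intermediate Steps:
K = -548
Y = -6 (Y = -6 + 0 = -6)
h(E, n) = -6 + 5*n (h(E, n) = -6 + n*5 = -6 + 5*n)
V = -900445
V + (h(-82, -144) - (K - 646*(-516))) = -900445 + ((-6 + 5*(-144)) - (-548 - 646*(-516))) = -900445 + ((-6 - 720) - (-548 + 333336)) = -900445 + (-726 - 1*332788) = -900445 + (-726 - 332788) = -900445 - 333514 = -1233959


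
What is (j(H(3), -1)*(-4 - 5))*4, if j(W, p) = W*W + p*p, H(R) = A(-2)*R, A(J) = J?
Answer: -1332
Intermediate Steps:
H(R) = -2*R
j(W, p) = W**2 + p**2
(j(H(3), -1)*(-4 - 5))*4 = (((-2*3)**2 + (-1)**2)*(-4 - 5))*4 = (((-6)**2 + 1)*(-9))*4 = ((36 + 1)*(-9))*4 = (37*(-9))*4 = -333*4 = -1332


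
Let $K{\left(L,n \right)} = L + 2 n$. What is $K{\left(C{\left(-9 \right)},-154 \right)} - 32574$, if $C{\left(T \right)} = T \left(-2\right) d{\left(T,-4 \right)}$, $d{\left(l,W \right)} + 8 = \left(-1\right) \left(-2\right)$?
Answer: $-32990$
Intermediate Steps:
$d{\left(l,W \right)} = -6$ ($d{\left(l,W \right)} = -8 - -2 = -8 + 2 = -6$)
$C{\left(T \right)} = 12 T$ ($C{\left(T \right)} = T \left(-2\right) \left(-6\right) = - 2 T \left(-6\right) = 12 T$)
$K{\left(C{\left(-9 \right)},-154 \right)} - 32574 = \left(12 \left(-9\right) + 2 \left(-154\right)\right) - 32574 = \left(-108 - 308\right) - 32574 = -416 - 32574 = -32990$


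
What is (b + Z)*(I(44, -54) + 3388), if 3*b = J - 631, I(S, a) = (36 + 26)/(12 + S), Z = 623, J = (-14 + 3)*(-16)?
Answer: 9584395/6 ≈ 1.5974e+6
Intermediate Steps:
J = 176 (J = -11*(-16) = 176)
I(S, a) = 62/(12 + S)
b = -455/3 (b = (176 - 631)/3 = (⅓)*(-455) = -455/3 ≈ -151.67)
(b + Z)*(I(44, -54) + 3388) = (-455/3 + 623)*(62/(12 + 44) + 3388) = 1414*(62/56 + 3388)/3 = 1414*(62*(1/56) + 3388)/3 = 1414*(31/28 + 3388)/3 = (1414/3)*(94895/28) = 9584395/6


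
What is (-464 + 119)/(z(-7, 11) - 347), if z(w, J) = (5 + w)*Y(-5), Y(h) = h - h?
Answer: 345/347 ≈ 0.99424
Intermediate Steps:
Y(h) = 0
z(w, J) = 0 (z(w, J) = (5 + w)*0 = 0)
(-464 + 119)/(z(-7, 11) - 347) = (-464 + 119)/(0 - 347) = -345/(-347) = -345*(-1/347) = 345/347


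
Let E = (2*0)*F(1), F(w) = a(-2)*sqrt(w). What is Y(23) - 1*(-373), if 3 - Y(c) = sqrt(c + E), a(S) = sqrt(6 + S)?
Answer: 376 - sqrt(23) ≈ 371.20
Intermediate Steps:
F(w) = 2*sqrt(w) (F(w) = sqrt(6 - 2)*sqrt(w) = sqrt(4)*sqrt(w) = 2*sqrt(w))
E = 0 (E = (2*0)*(2*sqrt(1)) = 0*(2*1) = 0*2 = 0)
Y(c) = 3 - sqrt(c) (Y(c) = 3 - sqrt(c + 0) = 3 - sqrt(c))
Y(23) - 1*(-373) = (3 - sqrt(23)) - 1*(-373) = (3 - sqrt(23)) + 373 = 376 - sqrt(23)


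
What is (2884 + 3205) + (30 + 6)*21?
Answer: 6845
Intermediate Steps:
(2884 + 3205) + (30 + 6)*21 = 6089 + 36*21 = 6089 + 756 = 6845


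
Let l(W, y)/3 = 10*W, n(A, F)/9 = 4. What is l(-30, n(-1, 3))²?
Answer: 810000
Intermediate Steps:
n(A, F) = 36 (n(A, F) = 9*4 = 36)
l(W, y) = 30*W (l(W, y) = 3*(10*W) = 30*W)
l(-30, n(-1, 3))² = (30*(-30))² = (-900)² = 810000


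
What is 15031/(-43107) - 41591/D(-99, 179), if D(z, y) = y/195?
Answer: -349611021764/7716153 ≈ -45309.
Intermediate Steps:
D(z, y) = y/195 (D(z, y) = y*(1/195) = y/195)
15031/(-43107) - 41591/D(-99, 179) = 15031/(-43107) - 41591/((1/195)*179) = 15031*(-1/43107) - 41591/179/195 = -15031/43107 - 41591*195/179 = -15031/43107 - 8110245/179 = -349611021764/7716153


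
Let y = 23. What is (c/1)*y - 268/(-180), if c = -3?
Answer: -3038/45 ≈ -67.511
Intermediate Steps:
(c/1)*y - 268/(-180) = -3/1*23 - 268/(-180) = -3*1*23 - 268*(-1)/180 = -3*23 - 1*(-67/45) = -69 + 67/45 = -3038/45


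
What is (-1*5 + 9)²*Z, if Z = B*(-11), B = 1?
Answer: -176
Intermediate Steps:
Z = -11 (Z = 1*(-11) = -11)
(-1*5 + 9)²*Z = (-1*5 + 9)²*(-11) = (-5 + 9)²*(-11) = 4²*(-11) = 16*(-11) = -176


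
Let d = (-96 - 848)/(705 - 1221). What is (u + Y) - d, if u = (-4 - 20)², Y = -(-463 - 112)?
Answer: 148243/129 ≈ 1149.2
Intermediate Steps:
Y = 575 (Y = -1*(-575) = 575)
u = 576 (u = (-24)² = 576)
d = 236/129 (d = -944/(-516) = -944*(-1/516) = 236/129 ≈ 1.8295)
(u + Y) - d = (576 + 575) - 1*236/129 = 1151 - 236/129 = 148243/129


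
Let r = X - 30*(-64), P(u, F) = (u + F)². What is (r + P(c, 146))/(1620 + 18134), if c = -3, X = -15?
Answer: 11177/9877 ≈ 1.1316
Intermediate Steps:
P(u, F) = (F + u)²
r = 1905 (r = -15 - 30*(-64) = -15 + 1920 = 1905)
(r + P(c, 146))/(1620 + 18134) = (1905 + (146 - 3)²)/(1620 + 18134) = (1905 + 143²)/19754 = (1905 + 20449)*(1/19754) = 22354*(1/19754) = 11177/9877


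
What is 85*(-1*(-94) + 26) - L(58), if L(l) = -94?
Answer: 10294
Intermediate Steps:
85*(-1*(-94) + 26) - L(58) = 85*(-1*(-94) + 26) - 1*(-94) = 85*(94 + 26) + 94 = 85*120 + 94 = 10200 + 94 = 10294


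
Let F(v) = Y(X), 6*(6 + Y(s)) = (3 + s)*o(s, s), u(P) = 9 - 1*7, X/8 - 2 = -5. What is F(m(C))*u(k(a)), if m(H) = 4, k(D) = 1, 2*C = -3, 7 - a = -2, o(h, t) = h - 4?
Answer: 184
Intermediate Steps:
o(h, t) = -4 + h
a = 9 (a = 7 - 1*(-2) = 7 + 2 = 9)
X = -24 (X = 16 + 8*(-5) = 16 - 40 = -24)
C = -3/2 (C = (½)*(-3) = -3/2 ≈ -1.5000)
u(P) = 2 (u(P) = 9 - 7 = 2)
Y(s) = -6 + (-4 + s)*(3 + s)/6 (Y(s) = -6 + ((3 + s)*(-4 + s))/6 = -6 + ((-4 + s)*(3 + s))/6 = -6 + (-4 + s)*(3 + s)/6)
F(v) = 92 (F(v) = -8 - ⅙*(-24) + (⅙)*(-24)² = -8 + 4 + (⅙)*576 = -8 + 4 + 96 = 92)
F(m(C))*u(k(a)) = 92*2 = 184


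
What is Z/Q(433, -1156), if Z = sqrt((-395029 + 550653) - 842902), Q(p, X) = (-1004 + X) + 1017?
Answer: -I*sqrt(687278)/1143 ≈ -0.7253*I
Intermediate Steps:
Q(p, X) = 13 + X
Z = I*sqrt(687278) (Z = sqrt(155624 - 842902) = sqrt(-687278) = I*sqrt(687278) ≈ 829.02*I)
Z/Q(433, -1156) = (I*sqrt(687278))/(13 - 1156) = (I*sqrt(687278))/(-1143) = (I*sqrt(687278))*(-1/1143) = -I*sqrt(687278)/1143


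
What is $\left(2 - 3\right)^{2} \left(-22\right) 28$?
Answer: $-616$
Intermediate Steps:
$\left(2 - 3\right)^{2} \left(-22\right) 28 = \left(-1\right)^{2} \left(-22\right) 28 = 1 \left(-22\right) 28 = \left(-22\right) 28 = -616$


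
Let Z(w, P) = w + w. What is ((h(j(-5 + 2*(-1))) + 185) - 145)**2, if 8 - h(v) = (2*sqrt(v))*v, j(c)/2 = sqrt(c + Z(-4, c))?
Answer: 16*(12 - sqrt(2)*15**(3/4)*I**(3/2))**2 ≈ 5230.8 - 4785.9*I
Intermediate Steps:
Z(w, P) = 2*w
j(c) = 2*sqrt(-8 + c) (j(c) = 2*sqrt(c + 2*(-4)) = 2*sqrt(c - 8) = 2*sqrt(-8 + c))
h(v) = 8 - 2*v**(3/2) (h(v) = 8 - 2*sqrt(v)*v = 8 - 2*v**(3/2))
((h(j(-5 + 2*(-1))) + 185) - 145)**2 = (((8 - 2*2*sqrt(2)*(-8 + (-5 + 2*(-1)))**(3/4)) + 185) - 145)**2 = (((8 - 2*2*sqrt(2)*(-8 + (-5 - 2))**(3/4)) + 185) - 145)**2 = (((8 - 2*2*sqrt(2)*(-8 - 7)**(3/4)) + 185) - 145)**2 = (((8 - 2*2*(-15)**(3/4)*sqrt(2)) + 185) - 145)**2 = (((8 - 2*2*sqrt(2)*(15**(3/4)*I**(3/2))) + 185) - 145)**2 = (((8 - 2*2*sqrt(2)*15**(3/4)*I**(3/2)) + 185) - 145)**2 = (((8 - 4*sqrt(2)*15**(3/4)*I**(3/2)) + 185) - 145)**2 = ((193 - 4*sqrt(2)*15**(3/4)*I**(3/2)) - 145)**2 = (48 - 4*sqrt(2)*15**(3/4)*I**(3/2))**2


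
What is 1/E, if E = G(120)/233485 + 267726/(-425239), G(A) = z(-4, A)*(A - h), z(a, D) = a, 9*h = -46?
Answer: -893582351235/564505322446 ≈ -1.5829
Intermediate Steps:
h = -46/9 (h = (⅑)*(-46) = -46/9 ≈ -5.1111)
G(A) = -184/9 - 4*A (G(A) = -4*(A - 1*(-46/9)) = -4*(A + 46/9) = -4*(46/9 + A) = -184/9 - 4*A)
E = -564505322446/893582351235 (E = (-184/9 - 4*120)/233485 + 267726/(-425239) = (-184/9 - 480)*(1/233485) + 267726*(-1/425239) = -4504/9*1/233485 - 267726/425239 = -4504/2101365 - 267726/425239 = -564505322446/893582351235 ≈ -0.63173)
1/E = 1/(-564505322446/893582351235) = -893582351235/564505322446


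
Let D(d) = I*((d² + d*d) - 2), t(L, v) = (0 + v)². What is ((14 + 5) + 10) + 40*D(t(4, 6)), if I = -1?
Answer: -103571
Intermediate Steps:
t(L, v) = v²
D(d) = 2 - 2*d² (D(d) = -((d² + d*d) - 2) = -((d² + d²) - 2) = -(2*d² - 2) = -(-2 + 2*d²) = 2 - 2*d²)
((14 + 5) + 10) + 40*D(t(4, 6)) = ((14 + 5) + 10) + 40*(2 - 2*(6²)²) = (19 + 10) + 40*(2 - 2*36²) = 29 + 40*(2 - 2*1296) = 29 + 40*(2 - 2592) = 29 + 40*(-2590) = 29 - 103600 = -103571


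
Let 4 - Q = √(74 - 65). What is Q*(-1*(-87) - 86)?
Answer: 1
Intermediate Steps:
Q = 1 (Q = 4 - √(74 - 65) = 4 - √9 = 4 - 1*3 = 4 - 3 = 1)
Q*(-1*(-87) - 86) = 1*(-1*(-87) - 86) = 1*(87 - 86) = 1*1 = 1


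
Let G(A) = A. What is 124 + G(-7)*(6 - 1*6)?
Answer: 124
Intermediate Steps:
124 + G(-7)*(6 - 1*6) = 124 - 7*(6 - 1*6) = 124 - 7*(6 - 6) = 124 - 7*0 = 124 + 0 = 124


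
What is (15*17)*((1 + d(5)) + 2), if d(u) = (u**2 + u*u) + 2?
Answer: 14025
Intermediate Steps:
d(u) = 2 + 2*u**2 (d(u) = (u**2 + u**2) + 2 = 2*u**2 + 2 = 2 + 2*u**2)
(15*17)*((1 + d(5)) + 2) = (15*17)*((1 + (2 + 2*5**2)) + 2) = 255*((1 + (2 + 2*25)) + 2) = 255*((1 + (2 + 50)) + 2) = 255*((1 + 52) + 2) = 255*(53 + 2) = 255*55 = 14025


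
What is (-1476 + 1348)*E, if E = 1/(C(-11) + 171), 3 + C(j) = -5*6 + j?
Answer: -128/127 ≈ -1.0079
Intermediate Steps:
C(j) = -33 + j (C(j) = -3 + (-5*6 + j) = -3 + (-30 + j) = -33 + j)
E = 1/127 (E = 1/((-33 - 11) + 171) = 1/(-44 + 171) = 1/127 ≈ 0.0078740)
(-1476 + 1348)*E = (-1476 + 1348)*(1/127) = -128*1/127 = -128/127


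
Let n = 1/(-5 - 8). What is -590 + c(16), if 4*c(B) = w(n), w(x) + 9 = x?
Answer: -15399/26 ≈ -592.27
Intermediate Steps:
n = -1/13 (n = 1/(-13) = -1/13 ≈ -0.076923)
w(x) = -9 + x
c(B) = -59/26 (c(B) = (-9 - 1/13)/4 = (1/4)*(-118/13) = -59/26)
-590 + c(16) = -590 - 59/26 = -15399/26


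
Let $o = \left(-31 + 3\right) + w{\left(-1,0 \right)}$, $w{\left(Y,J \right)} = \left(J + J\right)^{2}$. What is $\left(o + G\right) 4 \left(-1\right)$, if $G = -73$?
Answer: $404$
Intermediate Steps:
$w{\left(Y,J \right)} = 4 J^{2}$ ($w{\left(Y,J \right)} = \left(2 J\right)^{2} = 4 J^{2}$)
$o = -28$ ($o = \left(-31 + 3\right) + 4 \cdot 0^{2} = -28 + 4 \cdot 0 = -28 + 0 = -28$)
$\left(o + G\right) 4 \left(-1\right) = \left(-28 - 73\right) 4 \left(-1\right) = \left(-101\right) \left(-4\right) = 404$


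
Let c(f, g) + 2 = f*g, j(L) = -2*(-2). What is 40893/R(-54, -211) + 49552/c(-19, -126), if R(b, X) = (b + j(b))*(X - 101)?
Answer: 214701/9200 ≈ 23.337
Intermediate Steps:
j(L) = 4
c(f, g) = -2 + f*g
R(b, X) = (-101 + X)*(4 + b) (R(b, X) = (b + 4)*(X - 101) = (4 + b)*(-101 + X) = (-101 + X)*(4 + b))
40893/R(-54, -211) + 49552/c(-19, -126) = 40893/(-404 - 101*(-54) + 4*(-211) - 211*(-54)) + 49552/(-2 - 19*(-126)) = 40893/(-404 + 5454 - 844 + 11394) + 49552/(-2 + 2394) = 40893/15600 + 49552/2392 = 40893*(1/15600) + 49552*(1/2392) = 13631/5200 + 6194/299 = 214701/9200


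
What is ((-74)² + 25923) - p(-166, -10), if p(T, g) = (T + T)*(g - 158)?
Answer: -24377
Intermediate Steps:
p(T, g) = 2*T*(-158 + g) (p(T, g) = (2*T)*(-158 + g) = 2*T*(-158 + g))
((-74)² + 25923) - p(-166, -10) = ((-74)² + 25923) - 2*(-166)*(-158 - 10) = (5476 + 25923) - 2*(-166)*(-168) = 31399 - 1*55776 = 31399 - 55776 = -24377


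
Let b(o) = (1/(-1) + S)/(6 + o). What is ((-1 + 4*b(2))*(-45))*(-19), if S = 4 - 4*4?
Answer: -12825/2 ≈ -6412.5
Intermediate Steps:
S = -12 (S = 4 - 16 = -12)
b(o) = -13/(6 + o) (b(o) = (1/(-1) - 12)/(6 + o) = (1*(-1) - 12)/(6 + o) = (-1 - 12)/(6 + o) = -13/(6 + o))
((-1 + 4*b(2))*(-45))*(-19) = ((-1 + 4*(-13/(6 + 2)))*(-45))*(-19) = ((-1 + 4*(-13/8))*(-45))*(-19) = ((-1 - 13/2)*(-45))*(-19) = -15/2*(-45)*(-19) = (675/2)*(-19) = -12825/2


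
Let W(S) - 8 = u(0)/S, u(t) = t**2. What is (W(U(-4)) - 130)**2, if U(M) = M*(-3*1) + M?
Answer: 14884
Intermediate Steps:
U(M) = -2*M (U(M) = M*(-3) + M = -3*M + M = -2*M)
W(S) = 8 (W(S) = 8 + 0**2/S = 8 + 0/S = 8 + 0 = 8)
(W(U(-4)) - 130)**2 = (8 - 130)**2 = (-122)**2 = 14884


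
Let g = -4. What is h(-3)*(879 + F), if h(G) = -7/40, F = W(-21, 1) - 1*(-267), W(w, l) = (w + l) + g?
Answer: -3927/20 ≈ -196.35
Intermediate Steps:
W(w, l) = -4 + l + w (W(w, l) = (w + l) - 4 = (l + w) - 4 = -4 + l + w)
F = 243 (F = (-4 + 1 - 21) - 1*(-267) = -24 + 267 = 243)
h(G) = -7/40 (h(G) = -7*1/40 = -7/40)
h(-3)*(879 + F) = -7*(879 + 243)/40 = -7/40*1122 = -3927/20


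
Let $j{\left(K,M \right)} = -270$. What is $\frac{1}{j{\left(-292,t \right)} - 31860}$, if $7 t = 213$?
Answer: $- \frac{1}{32130} \approx -3.1124 \cdot 10^{-5}$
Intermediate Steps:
$t = \frac{213}{7}$ ($t = \frac{1}{7} \cdot 213 = \frac{213}{7} \approx 30.429$)
$\frac{1}{j{\left(-292,t \right)} - 31860} = \frac{1}{-270 - 31860} = \frac{1}{-32130} = - \frac{1}{32130}$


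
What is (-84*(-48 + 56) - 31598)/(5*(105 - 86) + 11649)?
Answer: -16135/5872 ≈ -2.7478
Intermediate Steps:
(-84*(-48 + 56) - 31598)/(5*(105 - 86) + 11649) = (-84*8 - 31598)/(5*19 + 11649) = (-672 - 31598)/(95 + 11649) = -32270/11744 = -32270*1/11744 = -16135/5872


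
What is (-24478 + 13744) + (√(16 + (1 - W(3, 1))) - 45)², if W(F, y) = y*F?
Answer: -10734 + (45 - √14)² ≈ -9031.8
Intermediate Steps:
W(F, y) = F*y
(-24478 + 13744) + (√(16 + (1 - W(3, 1))) - 45)² = (-24478 + 13744) + (√(16 + (1 - 3)) - 45)² = -10734 + (√(16 + (1 - 1*3)) - 45)² = -10734 + (√(16 + (1 - 3)) - 45)² = -10734 + (√(16 - 2) - 45)² = -10734 + (√14 - 45)² = -10734 + (-45 + √14)²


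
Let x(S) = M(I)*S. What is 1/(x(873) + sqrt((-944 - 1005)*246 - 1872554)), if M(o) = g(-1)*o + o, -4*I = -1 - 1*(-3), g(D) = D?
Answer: -I*sqrt(588002)/1176004 ≈ -0.00065205*I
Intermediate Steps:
I = -1/2 (I = -(-1 - 1*(-3))/4 = -(-1 + 3)/4 = -1/4*2 = -1/2 ≈ -0.50000)
M(o) = 0 (M(o) = -o + o = 0)
x(S) = 0 (x(S) = 0*S = 0)
1/(x(873) + sqrt((-944 - 1005)*246 - 1872554)) = 1/(0 + sqrt((-944 - 1005)*246 - 1872554)) = 1/(0 + sqrt(-1949*246 - 1872554)) = 1/(0 + sqrt(-479454 - 1872554)) = 1/(0 + sqrt(-2352008)) = 1/(0 + 2*I*sqrt(588002)) = 1/(2*I*sqrt(588002)) = -I*sqrt(588002)/1176004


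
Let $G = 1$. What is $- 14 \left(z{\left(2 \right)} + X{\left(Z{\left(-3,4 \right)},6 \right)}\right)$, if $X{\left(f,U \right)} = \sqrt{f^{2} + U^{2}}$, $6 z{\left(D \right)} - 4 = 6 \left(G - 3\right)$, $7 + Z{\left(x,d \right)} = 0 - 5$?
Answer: $\frac{56}{3} - 84 \sqrt{5} \approx -169.16$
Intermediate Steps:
$Z{\left(x,d \right)} = -12$ ($Z{\left(x,d \right)} = -7 + \left(0 - 5\right) = -7 - 5 = -12$)
$z{\left(D \right)} = - \frac{4}{3}$ ($z{\left(D \right)} = \frac{2}{3} + \frac{6 \left(1 - 3\right)}{6} = \frac{2}{3} + \frac{6 \left(-2\right)}{6} = \frac{2}{3} + \frac{1}{6} \left(-12\right) = \frac{2}{3} - 2 = - \frac{4}{3}$)
$X{\left(f,U \right)} = \sqrt{U^{2} + f^{2}}$
$- 14 \left(z{\left(2 \right)} + X{\left(Z{\left(-3,4 \right)},6 \right)}\right) = - 14 \left(- \frac{4}{3} + \sqrt{6^{2} + \left(-12\right)^{2}}\right) = - 14 \left(- \frac{4}{3} + \sqrt{36 + 144}\right) = - 14 \left(- \frac{4}{3} + \sqrt{180}\right) = - 14 \left(- \frac{4}{3} + 6 \sqrt{5}\right) = \frac{56}{3} - 84 \sqrt{5}$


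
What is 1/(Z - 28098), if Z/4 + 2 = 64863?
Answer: 1/231346 ≈ 4.3225e-6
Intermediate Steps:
Z = 259444 (Z = -8 + 4*64863 = -8 + 259452 = 259444)
1/(Z - 28098) = 1/(259444 - 28098) = 1/231346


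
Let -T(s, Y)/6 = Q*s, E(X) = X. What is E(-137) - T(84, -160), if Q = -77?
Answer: -38945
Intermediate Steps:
T(s, Y) = 462*s (T(s, Y) = -(-462)*s = 462*s)
E(-137) - T(84, -160) = -137 - 462*84 = -137 - 1*38808 = -137 - 38808 = -38945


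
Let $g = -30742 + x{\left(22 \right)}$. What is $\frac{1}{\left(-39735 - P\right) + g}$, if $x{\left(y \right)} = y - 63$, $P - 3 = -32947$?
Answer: $- \frac{1}{37574} \approx -2.6614 \cdot 10^{-5}$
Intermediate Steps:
$P = -32944$ ($P = 3 - 32947 = -32944$)
$x{\left(y \right)} = -63 + y$ ($x{\left(y \right)} = y - 63 = -63 + y$)
$g = -30783$ ($g = -30742 + \left(-63 + 22\right) = -30742 - 41 = -30783$)
$\frac{1}{\left(-39735 - P\right) + g} = \frac{1}{\left(-39735 - -32944\right) - 30783} = \frac{1}{\left(-39735 + 32944\right) - 30783} = \frac{1}{-6791 - 30783} = \frac{1}{-37574} = - \frac{1}{37574}$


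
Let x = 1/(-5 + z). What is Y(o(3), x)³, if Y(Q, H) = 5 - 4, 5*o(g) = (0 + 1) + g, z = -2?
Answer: 1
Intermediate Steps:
o(g) = ⅕ + g/5 (o(g) = ((0 + 1) + g)/5 = (1 + g)/5 = ⅕ + g/5)
x = -⅐ (x = 1/(-5 - 2) = 1/(-7) = -⅐ ≈ -0.14286)
Y(Q, H) = 1
Y(o(3), x)³ = 1³ = 1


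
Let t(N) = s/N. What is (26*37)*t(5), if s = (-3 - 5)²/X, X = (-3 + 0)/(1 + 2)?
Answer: -61568/5 ≈ -12314.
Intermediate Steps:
X = -1 (X = -3/3 = -3*⅓ = -1)
s = -64 (s = (-3 - 5)²/(-1) = (-8)²*(-1) = 64*(-1) = -64)
t(N) = -64/N
(26*37)*t(5) = (26*37)*(-64/5) = 962*(-64*⅕) = 962*(-64/5) = -61568/5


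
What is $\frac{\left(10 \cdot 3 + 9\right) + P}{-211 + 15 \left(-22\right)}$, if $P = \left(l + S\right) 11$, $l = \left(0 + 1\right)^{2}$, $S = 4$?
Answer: $- \frac{94}{541} \approx -0.17375$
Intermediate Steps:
$l = 1$ ($l = 1^{2} = 1$)
$P = 55$ ($P = \left(1 + 4\right) 11 = 5 \cdot 11 = 55$)
$\frac{\left(10 \cdot 3 + 9\right) + P}{-211 + 15 \left(-22\right)} = \frac{\left(10 \cdot 3 + 9\right) + 55}{-211 + 15 \left(-22\right)} = \frac{\left(30 + 9\right) + 55}{-211 - 330} = \frac{39 + 55}{-541} = 94 \left(- \frac{1}{541}\right) = - \frac{94}{541}$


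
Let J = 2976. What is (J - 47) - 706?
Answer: 2223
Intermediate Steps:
(J - 47) - 706 = (2976 - 47) - 706 = 2929 - 706 = 2223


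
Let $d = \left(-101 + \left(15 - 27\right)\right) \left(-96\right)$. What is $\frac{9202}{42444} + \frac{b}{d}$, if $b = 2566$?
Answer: $\frac{8697275}{19184688} \approx 0.45334$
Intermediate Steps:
$d = 10848$ ($d = \left(-101 - 12\right) \left(-96\right) = \left(-113\right) \left(-96\right) = 10848$)
$\frac{9202}{42444} + \frac{b}{d} = \frac{9202}{42444} + \frac{2566}{10848} = 9202 \cdot \frac{1}{42444} + 2566 \cdot \frac{1}{10848} = \frac{4601}{21222} + \frac{1283}{5424} = \frac{8697275}{19184688}$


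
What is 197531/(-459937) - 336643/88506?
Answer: -172317250177/40707184122 ≈ -4.2331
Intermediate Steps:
197531/(-459937) - 336643/88506 = 197531*(-1/459937) - 336643*1/88506 = -197531/459937 - 336643/88506 = -172317250177/40707184122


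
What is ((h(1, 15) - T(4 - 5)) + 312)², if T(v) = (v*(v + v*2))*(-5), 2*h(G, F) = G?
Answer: 429025/4 ≈ 1.0726e+5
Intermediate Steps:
h(G, F) = G/2
T(v) = -15*v² (T(v) = (v*(v + 2*v))*(-5) = (v*(3*v))*(-5) = (3*v²)*(-5) = -15*v²)
((h(1, 15) - T(4 - 5)) + 312)² = (((½)*1 - (-15)*(4 - 5)²) + 312)² = ((½ - (-15)*(-1)²) + 312)² = ((½ - (-15)) + 312)² = ((½ - 1*(-15)) + 312)² = ((½ + 15) + 312)² = (31/2 + 312)² = (655/2)² = 429025/4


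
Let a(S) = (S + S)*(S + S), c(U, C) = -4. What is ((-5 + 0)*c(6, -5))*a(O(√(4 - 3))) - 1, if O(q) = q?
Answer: 79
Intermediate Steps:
a(S) = 4*S² (a(S) = (2*S)*(2*S) = 4*S²)
((-5 + 0)*c(6, -5))*a(O(√(4 - 3))) - 1 = ((-5 + 0)*(-4))*(4*(√(4 - 3))²) - 1 = (-5*(-4))*(4*(√1)²) - 1 = 20*(4*1²) - 1 = 20*(4*1) - 1 = 20*4 - 1 = 80 - 1 = 79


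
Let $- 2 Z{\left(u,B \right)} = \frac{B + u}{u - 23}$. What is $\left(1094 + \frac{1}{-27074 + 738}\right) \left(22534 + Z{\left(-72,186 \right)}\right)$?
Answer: $\frac{3246287491359}{131680} \approx 2.4653 \cdot 10^{7}$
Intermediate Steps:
$Z{\left(u,B \right)} = - \frac{B + u}{2 \left(-23 + u\right)}$ ($Z{\left(u,B \right)} = - \frac{\left(B + u\right) \frac{1}{u - 23}}{2} = - \frac{\left(B + u\right) \frac{1}{-23 + u}}{2} = - \frac{\frac{1}{-23 + u} \left(B + u\right)}{2} = - \frac{B + u}{2 \left(-23 + u\right)}$)
$\left(1094 + \frac{1}{-27074 + 738}\right) \left(22534 + Z{\left(-72,186 \right)}\right) = \left(1094 + \frac{1}{-27074 + 738}\right) \left(22534 + \frac{\left(-1\right) 186 - -72}{2 \left(-23 - 72\right)}\right) = \left(1094 + \frac{1}{-26336}\right) \left(22534 + \frac{-186 + 72}{2 \left(-95\right)}\right) = \left(1094 - \frac{1}{26336}\right) \left(22534 + \frac{1}{2} \left(- \frac{1}{95}\right) \left(-114\right)\right) = \frac{28811583 \left(22534 + \frac{3}{5}\right)}{26336} = \frac{28811583}{26336} \cdot \frac{112673}{5} = \frac{3246287491359}{131680}$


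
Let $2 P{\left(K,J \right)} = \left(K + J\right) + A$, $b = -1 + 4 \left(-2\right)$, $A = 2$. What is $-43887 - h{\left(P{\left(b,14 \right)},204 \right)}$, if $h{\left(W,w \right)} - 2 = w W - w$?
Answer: $-44399$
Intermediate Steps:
$b = -9$ ($b = -1 - 8 = -9$)
$P{\left(K,J \right)} = 1 + \frac{J}{2} + \frac{K}{2}$ ($P{\left(K,J \right)} = \frac{\left(K + J\right) + 2}{2} = \frac{\left(J + K\right) + 2}{2} = \frac{2 + J + K}{2} = 1 + \frac{J}{2} + \frac{K}{2}$)
$h{\left(W,w \right)} = 2 - w + W w$ ($h{\left(W,w \right)} = 2 + \left(w W - w\right) = 2 + \left(W w - w\right) = 2 + \left(- w + W w\right) = 2 - w + W w$)
$-43887 - h{\left(P{\left(b,14 \right)},204 \right)} = -43887 - \left(2 - 204 + \left(1 + \frac{1}{2} \cdot 14 + \frac{1}{2} \left(-9\right)\right) 204\right) = -43887 - \left(2 - 204 + \left(1 + 7 - \frac{9}{2}\right) 204\right) = -43887 - \left(2 - 204 + \frac{7}{2} \cdot 204\right) = -43887 - \left(2 - 204 + 714\right) = -43887 - 512 = -44399$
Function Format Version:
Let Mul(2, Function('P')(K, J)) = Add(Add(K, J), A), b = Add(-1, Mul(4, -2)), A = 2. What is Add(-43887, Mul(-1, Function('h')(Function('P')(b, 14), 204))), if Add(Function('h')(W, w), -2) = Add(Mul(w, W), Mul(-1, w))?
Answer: -44399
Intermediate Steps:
b = -9 (b = Add(-1, -8) = -9)
Function('P')(K, J) = Add(1, Mul(Rational(1, 2), J), Mul(Rational(1, 2), K)) (Function('P')(K, J) = Mul(Rational(1, 2), Add(Add(K, J), 2)) = Mul(Rational(1, 2), Add(Add(J, K), 2)) = Mul(Rational(1, 2), Add(2, J, K)) = Add(1, Mul(Rational(1, 2), J), Mul(Rational(1, 2), K)))
Function('h')(W, w) = Add(2, Mul(-1, w), Mul(W, w)) (Function('h')(W, w) = Add(2, Add(Mul(w, W), Mul(-1, w))) = Add(2, Add(Mul(W, w), Mul(-1, w))) = Add(2, Add(Mul(-1, w), Mul(W, w))) = Add(2, Mul(-1, w), Mul(W, w)))
Add(-43887, Mul(-1, Function('h')(Function('P')(b, 14), 204))) = Add(-43887, Mul(-1, Add(2, Mul(-1, 204), Mul(Add(1, Mul(Rational(1, 2), 14), Mul(Rational(1, 2), -9)), 204)))) = Add(-43887, Mul(-1, Add(2, -204, Mul(Add(1, 7, Rational(-9, 2)), 204)))) = Add(-43887, Mul(-1, Add(2, -204, Mul(Rational(7, 2), 204)))) = Add(-43887, Mul(-1, Add(2, -204, 714))) = Add(-43887, Mul(-1, 512)) = Add(-43887, -512) = -44399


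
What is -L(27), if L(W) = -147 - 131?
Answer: 278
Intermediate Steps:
L(W) = -278
-L(27) = -1*(-278) = 278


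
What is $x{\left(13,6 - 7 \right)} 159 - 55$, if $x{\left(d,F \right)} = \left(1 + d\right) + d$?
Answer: $4238$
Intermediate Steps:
$x{\left(d,F \right)} = 1 + 2 d$
$x{\left(13,6 - 7 \right)} 159 - 55 = \left(1 + 2 \cdot 13\right) 159 - 55 = \left(1 + 26\right) 159 - 55 = 27 \cdot 159 - 55 = 4293 - 55 = 4238$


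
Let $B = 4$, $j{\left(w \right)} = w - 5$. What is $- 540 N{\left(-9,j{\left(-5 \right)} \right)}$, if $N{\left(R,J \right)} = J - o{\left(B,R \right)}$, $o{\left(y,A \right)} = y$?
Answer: $7560$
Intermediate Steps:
$j{\left(w \right)} = -5 + w$
$N{\left(R,J \right)} = -4 + J$ ($N{\left(R,J \right)} = J - 4 = -4 + J$)
$- 540 N{\left(-9,j{\left(-5 \right)} \right)} = - 540 \left(-4 - 10\right) = \left(-540\right) \left(-14\right) = 7560$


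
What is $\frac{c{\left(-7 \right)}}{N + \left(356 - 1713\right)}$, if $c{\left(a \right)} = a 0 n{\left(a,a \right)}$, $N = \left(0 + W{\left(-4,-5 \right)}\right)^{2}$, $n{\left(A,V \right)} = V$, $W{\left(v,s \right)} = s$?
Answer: $0$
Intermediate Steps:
$N = 25$ ($N = \left(0 - 5\right)^{2} = \left(-5\right)^{2} = 25$)
$c{\left(a \right)} = 0$ ($c{\left(a \right)} = a 0 a = 0 a = 0$)
$\frac{c{\left(-7 \right)}}{N + \left(356 - 1713\right)} = \frac{1}{25 + \left(356 - 1713\right)} 0 = \frac{1}{25 - 1357} \cdot 0 = \frac{1}{-1332} \cdot 0 = \left(- \frac{1}{1332}\right) 0 = 0$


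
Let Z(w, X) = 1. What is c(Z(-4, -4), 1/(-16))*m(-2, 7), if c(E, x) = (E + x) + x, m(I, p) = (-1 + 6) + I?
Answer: 21/8 ≈ 2.6250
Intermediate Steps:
m(I, p) = 5 + I
c(E, x) = E + 2*x
c(Z(-4, -4), 1/(-16))*m(-2, 7) = (1 + 2/(-16))*(5 - 2) = (1 + 2*(-1/16))*3 = (1 - 1/8)*3 = (7/8)*3 = 21/8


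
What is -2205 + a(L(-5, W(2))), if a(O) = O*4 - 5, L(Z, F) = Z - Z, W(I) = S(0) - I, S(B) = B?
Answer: -2210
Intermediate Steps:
W(I) = -I (W(I) = 0 - I = -I)
L(Z, F) = 0
a(O) = -5 + 4*O (a(O) = 4*O - 5 = -5 + 4*O)
-2205 + a(L(-5, W(2))) = -2205 + (-5 + 4*0) = -2205 + (-5 + 0) = -2205 - 5 = -2210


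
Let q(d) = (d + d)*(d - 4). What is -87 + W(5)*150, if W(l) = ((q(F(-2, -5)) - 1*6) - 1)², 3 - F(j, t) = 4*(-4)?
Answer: 47545263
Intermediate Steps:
F(j, t) = 19 (F(j, t) = 3 - 4*(-4) = 3 - 1*(-16) = 3 + 16 = 19)
q(d) = 2*d*(-4 + d) (q(d) = (2*d)*(-4 + d) = 2*d*(-4 + d))
W(l) = 316969 (W(l) = ((2*19*(-4 + 19) - 1*6) - 1)² = ((2*19*15 - 6) - 1)² = ((570 - 6) - 1)² = (564 - 1)² = 563² = 316969)
-87 + W(5)*150 = -87 + 316969*150 = -87 + 47545350 = 47545263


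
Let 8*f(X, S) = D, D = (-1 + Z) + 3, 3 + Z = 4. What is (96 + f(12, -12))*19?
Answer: 14649/8 ≈ 1831.1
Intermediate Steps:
Z = 1 (Z = -3 + 4 = 1)
D = 3 (D = (-1 + 1) + 3 = 0 + 3 = 3)
f(X, S) = 3/8 (f(X, S) = (⅛)*3 = 3/8)
(96 + f(12, -12))*19 = (96 + 3/8)*19 = (771/8)*19 = 14649/8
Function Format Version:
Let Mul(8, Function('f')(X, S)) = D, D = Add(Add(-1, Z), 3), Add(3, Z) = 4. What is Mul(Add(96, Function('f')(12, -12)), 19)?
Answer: Rational(14649, 8) ≈ 1831.1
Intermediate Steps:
Z = 1 (Z = Add(-3, 4) = 1)
D = 3 (D = Add(Add(-1, 1), 3) = Add(0, 3) = 3)
Function('f')(X, S) = Rational(3, 8) (Function('f')(X, S) = Mul(Rational(1, 8), 3) = Rational(3, 8))
Mul(Add(96, Function('f')(12, -12)), 19) = Mul(Add(96, Rational(3, 8)), 19) = Mul(Rational(771, 8), 19) = Rational(14649, 8)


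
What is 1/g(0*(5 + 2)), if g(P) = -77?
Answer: -1/77 ≈ -0.012987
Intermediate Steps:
1/g(0*(5 + 2)) = 1/(-77) = -1/77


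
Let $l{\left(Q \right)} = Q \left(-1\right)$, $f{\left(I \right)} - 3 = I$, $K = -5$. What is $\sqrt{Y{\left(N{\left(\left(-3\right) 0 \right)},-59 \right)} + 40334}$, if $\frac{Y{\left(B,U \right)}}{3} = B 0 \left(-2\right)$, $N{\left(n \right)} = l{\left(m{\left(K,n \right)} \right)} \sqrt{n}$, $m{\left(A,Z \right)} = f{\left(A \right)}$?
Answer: $\sqrt{40334} \approx 200.83$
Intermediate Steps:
$f{\left(I \right)} = 3 + I$
$m{\left(A,Z \right)} = 3 + A$
$l{\left(Q \right)} = - Q$
$N{\left(n \right)} = 2 \sqrt{n}$ ($N{\left(n \right)} = - (3 - 5) \sqrt{n} = \left(-1\right) \left(-2\right) \sqrt{n} = 2 \sqrt{n}$)
$Y{\left(B,U \right)} = 0$ ($Y{\left(B,U \right)} = 3 B 0 \left(-2\right) = 3 \cdot 0 \left(-2\right) = 3 \cdot 0 = 0$)
$\sqrt{Y{\left(N{\left(\left(-3\right) 0 \right)},-59 \right)} + 40334} = \sqrt{0 + 40334} = \sqrt{40334}$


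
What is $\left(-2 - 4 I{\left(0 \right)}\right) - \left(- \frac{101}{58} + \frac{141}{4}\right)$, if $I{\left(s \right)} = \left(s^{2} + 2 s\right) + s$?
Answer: $- \frac{4119}{116} \approx -35.509$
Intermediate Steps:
$I{\left(s \right)} = s^{2} + 3 s$
$\left(-2 - 4 I{\left(0 \right)}\right) - \left(- \frac{101}{58} + \frac{141}{4}\right) = \left(-2 - 4 \cdot 0 \left(3 + 0\right)\right) - \left(- \frac{101}{58} + \frac{141}{4}\right) = \left(-2 - 4 \cdot 0 \cdot 3\right) - \frac{3887}{116} = \left(-2 - 0\right) + \left(\frac{101}{58} - \frac{141}{4}\right) = \left(-2 + 0\right) - \frac{3887}{116} = -2 - \frac{3887}{116} = - \frac{4119}{116}$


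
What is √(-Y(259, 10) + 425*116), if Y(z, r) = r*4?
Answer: 2*√12315 ≈ 221.95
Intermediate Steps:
Y(z, r) = 4*r
√(-Y(259, 10) + 425*116) = √(-4*10 + 425*116) = √(-1*40 + 49300) = √(-40 + 49300) = √49260 = 2*√12315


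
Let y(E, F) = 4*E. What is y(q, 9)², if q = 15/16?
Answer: 225/16 ≈ 14.063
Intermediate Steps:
q = 15/16 (q = 15*(1/16) = 15/16 ≈ 0.93750)
y(q, 9)² = (4*(15/16))² = (15/4)² = 225/16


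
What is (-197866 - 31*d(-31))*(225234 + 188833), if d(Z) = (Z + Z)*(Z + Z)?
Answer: -131271661010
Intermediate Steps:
d(Z) = 4*Z² (d(Z) = (2*Z)*(2*Z) = 4*Z²)
(-197866 - 31*d(-31))*(225234 + 188833) = (-197866 - 124*(-31)²)*(225234 + 188833) = (-197866 - 124*961)*414067 = (-197866 - 31*3844)*414067 = (-197866 - 119164)*414067 = -317030*414067 = -131271661010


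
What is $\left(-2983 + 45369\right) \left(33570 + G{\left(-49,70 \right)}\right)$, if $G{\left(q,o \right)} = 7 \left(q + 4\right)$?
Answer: $1409546430$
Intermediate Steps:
$G{\left(q,o \right)} = 28 + 7 q$ ($G{\left(q,o \right)} = 7 \left(4 + q\right) = 28 + 7 q$)
$\left(-2983 + 45369\right) \left(33570 + G{\left(-49,70 \right)}\right) = \left(-2983 + 45369\right) \left(33570 + \left(28 + 7 \left(-49\right)\right)\right) = 42386 \left(33570 + \left(28 - 343\right)\right) = 42386 \left(33570 - 315\right) = 42386 \cdot 33255 = 1409546430$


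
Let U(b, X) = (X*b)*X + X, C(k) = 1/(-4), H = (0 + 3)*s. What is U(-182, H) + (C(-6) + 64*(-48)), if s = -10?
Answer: -667609/4 ≈ -1.6690e+5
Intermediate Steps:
H = -30 (H = (0 + 3)*(-10) = 3*(-10) = -30)
C(k) = -¼
U(b, X) = X + b*X² (U(b, X) = b*X² + X = X + b*X²)
U(-182, H) + (C(-6) + 64*(-48)) = -30*(1 - 30*(-182)) + (-¼ + 64*(-48)) = -30*(1 + 5460) + (-¼ - 3072) = -30*5461 - 12289/4 = -163830 - 12289/4 = -667609/4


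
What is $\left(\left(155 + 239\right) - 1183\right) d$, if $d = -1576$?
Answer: $1243464$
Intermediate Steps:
$\left(\left(155 + 239\right) - 1183\right) d = \left(\left(155 + 239\right) - 1183\right) \left(-1576\right) = \left(394 - 1183\right) \left(-1576\right) = \left(-789\right) \left(-1576\right) = 1243464$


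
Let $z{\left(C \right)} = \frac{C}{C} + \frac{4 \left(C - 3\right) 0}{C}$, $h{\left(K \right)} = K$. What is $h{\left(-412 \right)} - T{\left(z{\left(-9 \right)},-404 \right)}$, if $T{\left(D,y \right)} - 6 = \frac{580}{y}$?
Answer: $- \frac{42073}{101} \approx -416.56$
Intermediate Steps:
$z{\left(C \right)} = 1$ ($z{\left(C \right)} = 1 + \frac{4 \left(-3 + C\right) 0}{C} = 1 + \frac{\left(-12 + 4 C\right) 0}{C} = 1 + \frac{0}{C} = 1 + 0 = 1$)
$T{\left(D,y \right)} = 6 + \frac{580}{y}$
$h{\left(-412 \right)} - T{\left(z{\left(-9 \right)},-404 \right)} = -412 - \left(6 + \frac{580}{-404}\right) = -412 - \left(6 + 580 \left(- \frac{1}{404}\right)\right) = -412 - \left(6 - \frac{145}{101}\right) = -412 - \frac{461}{101} = - \frac{42073}{101}$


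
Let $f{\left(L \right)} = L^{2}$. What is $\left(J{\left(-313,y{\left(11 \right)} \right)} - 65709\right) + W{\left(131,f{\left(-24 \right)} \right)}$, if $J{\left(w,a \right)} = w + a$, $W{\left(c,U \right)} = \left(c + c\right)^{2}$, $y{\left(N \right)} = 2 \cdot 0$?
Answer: $2622$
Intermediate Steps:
$y{\left(N \right)} = 0$
$W{\left(c,U \right)} = 4 c^{2}$ ($W{\left(c,U \right)} = \left(2 c\right)^{2} = 4 c^{2}$)
$J{\left(w,a \right)} = a + w$
$\left(J{\left(-313,y{\left(11 \right)} \right)} - 65709\right) + W{\left(131,f{\left(-24 \right)} \right)} = \left(\left(0 - 313\right) - 65709\right) + 4 \cdot 131^{2} = \left(-313 - 65709\right) + 4 \cdot 17161 = -66022 + 68644 = 2622$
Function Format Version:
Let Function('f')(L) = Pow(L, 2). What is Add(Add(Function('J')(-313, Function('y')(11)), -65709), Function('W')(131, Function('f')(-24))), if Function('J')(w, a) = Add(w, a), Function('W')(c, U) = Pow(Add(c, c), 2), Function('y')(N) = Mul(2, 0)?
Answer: 2622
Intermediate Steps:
Function('y')(N) = 0
Function('W')(c, U) = Mul(4, Pow(c, 2)) (Function('W')(c, U) = Pow(Mul(2, c), 2) = Mul(4, Pow(c, 2)))
Function('J')(w, a) = Add(a, w)
Add(Add(Function('J')(-313, Function('y')(11)), -65709), Function('W')(131, Function('f')(-24))) = Add(Add(Add(0, -313), -65709), Mul(4, Pow(131, 2))) = Add(Add(-313, -65709), Mul(4, 17161)) = Add(-66022, 68644) = 2622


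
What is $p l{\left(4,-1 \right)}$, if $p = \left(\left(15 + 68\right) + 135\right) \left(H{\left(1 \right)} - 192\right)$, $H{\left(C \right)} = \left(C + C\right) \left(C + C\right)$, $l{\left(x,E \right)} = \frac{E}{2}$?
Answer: $20492$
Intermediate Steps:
$l{\left(x,E \right)} = \frac{E}{2}$ ($l{\left(x,E \right)} = E \frac{1}{2} = \frac{E}{2}$)
$H{\left(C \right)} = 4 C^{2}$ ($H{\left(C \right)} = 2 C 2 C = 4 C^{2}$)
$p = -40984$ ($p = \left(\left(15 + 68\right) + 135\right) \left(4 \cdot 1^{2} - 192\right) = \left(83 + 135\right) \left(4 \cdot 1 - 192\right) = 218 \left(4 - 192\right) = 218 \left(-188\right) = -40984$)
$p l{\left(4,-1 \right)} = - 40984 \cdot \frac{1}{2} \left(-1\right) = \left(-40984\right) \left(- \frac{1}{2}\right) = 20492$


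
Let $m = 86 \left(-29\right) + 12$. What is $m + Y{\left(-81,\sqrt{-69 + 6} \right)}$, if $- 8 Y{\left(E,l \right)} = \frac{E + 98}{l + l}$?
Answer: $-2482 + \frac{17 i \sqrt{7}}{336} \approx -2482.0 + 0.13386 i$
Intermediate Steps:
$Y{\left(E,l \right)} = - \frac{98 + E}{16 l}$ ($Y{\left(E,l \right)} = - \frac{\left(E + 98\right) \frac{1}{l + l}}{8} = - \frac{\left(98 + E\right) \frac{1}{2 l}}{8} = - \frac{\frac{1}{2} \frac{1}{l} \left(98 + E\right)}{8} = - \frac{98 + E}{16 l}$)
$m = -2482$ ($m = -2494 + 12 = -2482$)
$m + Y{\left(-81,\sqrt{-69 + 6} \right)} = -2482 + \frac{-98 - -81}{16 \sqrt{-69 + 6}} = -2482 + \frac{-98 + 81}{16 \sqrt{-63}} = -2482 + \frac{1}{16} \frac{1}{3 i \sqrt{7}} \left(-17\right) = -2482 + \frac{1}{16} \left(- \frac{i \sqrt{7}}{21}\right) \left(-17\right) = -2482 + \frac{17 i \sqrt{7}}{336}$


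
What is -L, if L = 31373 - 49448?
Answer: 18075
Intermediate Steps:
L = -18075
-L = -1*(-18075) = 18075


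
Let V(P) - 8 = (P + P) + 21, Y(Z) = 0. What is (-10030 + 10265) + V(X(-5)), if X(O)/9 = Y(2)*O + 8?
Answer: 408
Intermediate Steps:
X(O) = 72 (X(O) = 9*(0*O + 8) = 9*(0 + 8) = 9*8 = 72)
V(P) = 29 + 2*P (V(P) = 8 + ((P + P) + 21) = 8 + (2*P + 21) = 8 + (21 + 2*P) = 29 + 2*P)
(-10030 + 10265) + V(X(-5)) = (-10030 + 10265) + (29 + 2*72) = 235 + (29 + 144) = 235 + 173 = 408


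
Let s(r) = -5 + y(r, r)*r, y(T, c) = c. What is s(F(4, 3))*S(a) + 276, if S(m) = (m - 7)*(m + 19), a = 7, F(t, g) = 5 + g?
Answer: 276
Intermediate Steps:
s(r) = -5 + r**2 (s(r) = -5 + r*r = -5 + r**2)
S(m) = (-7 + m)*(19 + m)
s(F(4, 3))*S(a) + 276 = (-5 + (5 + 3)**2)*(-133 + 7**2 + 12*7) + 276 = (-5 + 8**2)*(-133 + 49 + 84) + 276 = (-5 + 64)*0 + 276 = 59*0 + 276 = 0 + 276 = 276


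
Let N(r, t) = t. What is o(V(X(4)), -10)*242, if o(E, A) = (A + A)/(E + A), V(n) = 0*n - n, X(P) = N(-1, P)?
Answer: 2420/7 ≈ 345.71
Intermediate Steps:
X(P) = P
V(n) = -n (V(n) = 0 - n = -n)
o(E, A) = 2*A/(A + E) (o(E, A) = (2*A)/(A + E) = 2*A/(A + E))
o(V(X(4)), -10)*242 = (2*(-10)/(-10 - 1*4))*242 = (2*(-10)/(-10 - 4))*242 = (2*(-10)/(-14))*242 = (2*(-10)*(-1/14))*242 = (10/7)*242 = 2420/7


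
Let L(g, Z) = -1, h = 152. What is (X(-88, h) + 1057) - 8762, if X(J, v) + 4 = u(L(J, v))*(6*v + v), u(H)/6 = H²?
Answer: -1325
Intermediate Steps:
u(H) = 6*H²
X(J, v) = -4 + 42*v (X(J, v) = -4 + (6*(-1)²)*(6*v + v) = -4 + (6*1)*(7*v) = -4 + 6*(7*v) = -4 + 42*v)
(X(-88, h) + 1057) - 8762 = ((-4 + 42*152) + 1057) - 8762 = ((-4 + 6384) + 1057) - 8762 = (6380 + 1057) - 8762 = 7437 - 8762 = -1325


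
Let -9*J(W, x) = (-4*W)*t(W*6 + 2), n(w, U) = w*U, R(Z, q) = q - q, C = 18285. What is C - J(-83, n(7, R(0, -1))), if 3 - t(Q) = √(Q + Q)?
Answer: 55187/3 - 1328*I*√62/9 ≈ 18396.0 - 1161.9*I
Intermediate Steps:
t(Q) = 3 - √2*√Q (t(Q) = 3 - √(Q + Q) = 3 - √(2*Q) = 3 - √2*√Q)
R(Z, q) = 0
n(w, U) = U*w
J(W, x) = 4*W*(3 - √2*√(2 + 6*W))/9 (J(W, x) = -(-4*W)*(3 - √2*√(W*6 + 2))/9 = -(-4*W)*(3 - √2*√(6*W + 2))/9 = -(-4*W)*(3 - √2*√(2 + 6*W))/9 = -(-4)*W*(3 - √2*√(2 + 6*W))/9 = 4*W*(3 - √2*√(2 + 6*W))/9)
C - J(-83, n(7, R(0, -1))) = 18285 - 4*(-83)*(3 - 2*√(1 + 3*(-83)))/9 = 18285 - 4*(-83)*(3 - 2*√(1 - 249))/9 = 18285 - 4*(-83)*(3 - 4*I*√62)/9 = 18285 - (-332/3 + 1328*I*√62/9) = 18285 + (332/3 - 1328*I*√62/9) = 55187/3 - 1328*I*√62/9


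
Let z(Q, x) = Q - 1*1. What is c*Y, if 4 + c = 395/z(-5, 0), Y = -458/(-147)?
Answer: -95951/441 ≈ -217.58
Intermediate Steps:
z(Q, x) = -1 + Q (z(Q, x) = Q - 1 = -1 + Q)
Y = 458/147 (Y = -458*(-1/147) = 458/147 ≈ 3.1156)
c = -419/6 (c = -4 + 395/(-1 - 5) = -4 + 395/(-6) = -4 + 395*(-⅙) = -4 - 395/6 = -419/6 ≈ -69.833)
c*Y = -419/6*458/147 = -95951/441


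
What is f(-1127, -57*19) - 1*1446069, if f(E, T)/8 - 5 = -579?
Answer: -1450661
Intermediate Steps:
f(E, T) = -4592 (f(E, T) = 40 + 8*(-579) = 40 - 4632 = -4592)
f(-1127, -57*19) - 1*1446069 = -4592 - 1*1446069 = -4592 - 1446069 = -1450661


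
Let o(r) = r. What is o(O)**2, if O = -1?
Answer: 1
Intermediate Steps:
o(O)**2 = (-1)**2 = 1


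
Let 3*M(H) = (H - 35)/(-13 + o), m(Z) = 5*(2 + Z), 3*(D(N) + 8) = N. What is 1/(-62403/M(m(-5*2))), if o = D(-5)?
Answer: -25/1414468 ≈ -1.7674e-5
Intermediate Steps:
D(N) = -8 + N/3
o = -29/3 (o = -8 + (⅓)*(-5) = -8 - 5/3 = -29/3 ≈ -9.6667)
m(Z) = 10 + 5*Z
M(H) = 35/68 - H/68 (M(H) = ((H - 35)/(-13 - 29/3))/3 = ((-35 + H)/(-68/3))/3 = ((-35 + H)*(-3/68))/3 = (105/68 - 3*H/68)/3 = 35/68 - H/68)
1/(-62403/M(m(-5*2))) = 1/(-62403/(35/68 - (10 + 5*(-5*2))/68)) = 1/(-62403/(35/68 - (10 + 5*(-10))/68)) = 1/(-62403/(35/68 - (10 - 50)/68)) = 1/(-62403/(35/68 - 1/68*(-40))) = 1/(-62403/(35/68 + 10/17)) = 1/(-62403/75/68) = 1/(-62403*68/75) = 1/(-1414468/25) = -25/1414468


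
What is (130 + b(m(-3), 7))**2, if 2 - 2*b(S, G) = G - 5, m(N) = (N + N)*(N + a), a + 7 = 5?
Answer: 16900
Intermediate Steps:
a = -2 (a = -7 + 5 = -2)
m(N) = 2*N*(-2 + N) (m(N) = (N + N)*(N - 2) = (2*N)*(-2 + N) = 2*N*(-2 + N))
b(S, G) = 7/2 - G/2 (b(S, G) = 1 - (G - 5)/2 = 1 - (-5 + G)/2 = 1 + (5/2 - G/2) = 7/2 - G/2)
(130 + b(m(-3), 7))**2 = (130 + (7/2 - 1/2*7))**2 = (130 + (7/2 - 7/2))**2 = (130 + 0)**2 = 130**2 = 16900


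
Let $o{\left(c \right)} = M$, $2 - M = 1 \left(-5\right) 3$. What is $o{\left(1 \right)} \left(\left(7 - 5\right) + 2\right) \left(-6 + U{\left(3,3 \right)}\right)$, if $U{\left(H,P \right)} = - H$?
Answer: $-612$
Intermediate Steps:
$M = 17$ ($M = 2 - 1 \left(-5\right) 3 = 2 - \left(-5\right) 3 = 2 - -15 = 2 + 15 = 17$)
$o{\left(c \right)} = 17$
$o{\left(1 \right)} \left(\left(7 - 5\right) + 2\right) \left(-6 + U{\left(3,3 \right)}\right) = 17 \left(\left(7 - 5\right) + 2\right) \left(-6 - 3\right) = 17 \left(2 + 2\right) \left(-6 - 3\right) = 17 \cdot 4 \left(-9\right) = 68 \left(-9\right) = -612$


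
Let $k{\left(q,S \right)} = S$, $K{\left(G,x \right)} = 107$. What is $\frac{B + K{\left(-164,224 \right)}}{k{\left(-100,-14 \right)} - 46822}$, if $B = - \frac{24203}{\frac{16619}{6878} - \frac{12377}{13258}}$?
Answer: $\frac{548142209225}{1583123494464} \approx 0.34624$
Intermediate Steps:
$B = - \frac{551758961593}{33801424}$ ($B = - \frac{24203}{16619 \cdot \frac{1}{6878} - \frac{12377}{13258}} = - \frac{24203}{\frac{16619}{6878} - \frac{12377}{13258}} = - \frac{24203}{\frac{33801424}{22797131}} = \left(-24203\right) \frac{22797131}{33801424} = - \frac{551758961593}{33801424} \approx -16324.0$)
$\frac{B + K{\left(-164,224 \right)}}{k{\left(-100,-14 \right)} - 46822} = \frac{- \frac{551758961593}{33801424} + 107}{-14 - 46822} = - \frac{548142209225}{33801424 \left(-46836\right)} = \left(- \frac{548142209225}{33801424}\right) \left(- \frac{1}{46836}\right) = \frac{548142209225}{1583123494464}$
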